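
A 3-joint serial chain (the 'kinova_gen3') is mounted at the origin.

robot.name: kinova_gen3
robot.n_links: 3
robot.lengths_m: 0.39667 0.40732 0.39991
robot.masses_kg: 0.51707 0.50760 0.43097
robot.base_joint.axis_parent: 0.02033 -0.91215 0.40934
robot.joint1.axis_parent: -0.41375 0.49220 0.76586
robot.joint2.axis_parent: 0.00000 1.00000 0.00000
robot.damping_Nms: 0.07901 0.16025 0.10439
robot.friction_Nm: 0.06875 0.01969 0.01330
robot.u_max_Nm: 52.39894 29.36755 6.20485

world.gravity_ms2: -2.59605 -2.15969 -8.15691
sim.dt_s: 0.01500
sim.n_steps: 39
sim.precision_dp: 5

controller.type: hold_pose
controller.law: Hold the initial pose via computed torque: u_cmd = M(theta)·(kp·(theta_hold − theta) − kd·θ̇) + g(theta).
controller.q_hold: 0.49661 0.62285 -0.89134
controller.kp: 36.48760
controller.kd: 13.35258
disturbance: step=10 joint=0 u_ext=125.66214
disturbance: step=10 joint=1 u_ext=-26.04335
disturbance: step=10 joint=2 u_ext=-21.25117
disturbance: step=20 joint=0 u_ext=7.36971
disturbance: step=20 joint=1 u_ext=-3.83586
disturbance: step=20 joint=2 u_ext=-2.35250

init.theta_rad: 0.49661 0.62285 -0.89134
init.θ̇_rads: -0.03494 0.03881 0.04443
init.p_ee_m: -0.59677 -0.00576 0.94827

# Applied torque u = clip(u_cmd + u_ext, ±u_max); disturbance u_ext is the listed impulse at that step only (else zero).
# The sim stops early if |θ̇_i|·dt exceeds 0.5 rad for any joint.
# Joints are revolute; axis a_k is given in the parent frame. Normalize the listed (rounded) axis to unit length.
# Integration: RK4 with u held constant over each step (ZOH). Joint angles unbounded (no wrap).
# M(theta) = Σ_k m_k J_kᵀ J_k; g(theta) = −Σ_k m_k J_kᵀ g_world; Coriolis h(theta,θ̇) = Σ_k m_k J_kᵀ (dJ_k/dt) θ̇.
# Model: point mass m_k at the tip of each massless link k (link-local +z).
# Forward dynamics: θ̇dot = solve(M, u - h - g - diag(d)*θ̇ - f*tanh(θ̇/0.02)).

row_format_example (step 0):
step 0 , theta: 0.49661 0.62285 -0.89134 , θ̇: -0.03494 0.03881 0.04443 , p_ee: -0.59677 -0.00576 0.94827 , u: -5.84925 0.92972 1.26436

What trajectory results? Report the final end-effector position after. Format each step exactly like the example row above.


step 1 , theta: 0.49614 0.62335 -0.89074 , θ̇: -0.02739 0.02860 0.03503 , p_ee: -0.59619 -0.00537 0.94877 , u: -5.95158 0.95909 1.28947
step 2 , theta: 0.49578 0.62372 -0.89028 , θ̇: -0.02111 0.02078 0.02700 , p_ee: -0.59575 -0.00506 0.94916 , u: -6.03712 0.98342 1.31043
step 3 , theta: 0.49550 0.62399 -0.88992 , θ̇: -0.01592 0.01494 0.02014 , p_ee: -0.59541 -0.00484 0.94945 , u: -6.10797 1.00335 1.32778
step 4 , theta: 0.49529 0.62418 -0.88966 , θ̇: -0.01169 0.01061 0.01444 , p_ee: -0.59516 -0.00467 0.94966 , u: -6.16608 1.01953 1.34198
step 5 , theta: 0.49514 0.62432 -0.88948 , θ̇: -0.00827 0.00734 0.00988 , p_ee: -0.59498 -0.00455 0.94982 , u: -6.21328 1.03257 1.35345
step 6 , theta: 0.49504 0.62441 -0.88936 , θ̇: -0.00554 0.00482 0.00636 , p_ee: -0.59486 -0.00447 0.94992 , u: -6.25136 1.04305 1.36263
step 7 , theta: 0.49497 0.62446 -0.88929 , θ̇: -0.00339 0.00285 0.00369 , p_ee: -0.59478 -0.00442 0.94999 , u: -6.28195 1.05145 1.36993
step 8 , theta: 0.49494 0.62449 -0.88925 , θ̇: -0.00170 0.00133 0.00168 , p_ee: -0.59473 -0.00439 0.95003 , u: -6.30646 1.05818 1.37573
step 9 , theta: 0.49492 0.62451 -0.88923 , θ̇: -0.00038 0.00015 0.00017 , p_ee: -0.59472 -0.00438 0.95004 , u: -6.32609 1.06358 1.38034
step 10 , theta: 0.49492 0.62450 -0.88924 , θ̇: 0.00063 -0.00074 -0.00096 , p_ee: -0.59472 -0.00439 0.95004 , u: 52.39894 -24.97544 -6.20485
step 11 , theta: 0.49908 0.58194 -0.85863 , θ̇: 0.54983 -5.61317 4.05181 , p_ee: -0.60318 -0.00941 0.95080 , u: -18.40754 6.39903 3.01071
step 12 , theta: 0.50642 0.50888 -0.80603 , θ̇: 0.43033 -4.14819 2.96740 , p_ee: -0.61745 -0.01883 0.95163 , u: -16.55082 5.57326 2.86999
step 13 , theta: 0.51218 0.45537 -0.76796 , θ̇: 0.33889 -3.00515 2.11802 , p_ee: -0.62800 -0.02659 0.95152 , u: -14.97674 4.88201 2.71021
step 14 , theta: 0.51672 0.41701 -0.74116 , θ̇: 0.26577 -2.12451 1.46437 , p_ee: -0.63584 -0.03269 0.95085 , u: -13.63736 4.30384 2.55106
step 15 , theta: 0.52025 0.39028 -0.72298 , θ̇: 0.20529 -1.45162 0.96810 , p_ee: -0.64163 -0.03731 0.94989 , u: -12.49524 3.82014 2.40083
step 16 , theta: 0.52295 0.37241 -0.71130 , θ̇: 0.15416 -0.94065 0.59550 , p_ee: -0.64585 -0.04066 0.94884 , u: -11.52054 3.41527 2.26279
step 17 , theta: 0.52494 0.36124 -0.70448 , θ̇: 0.11046 -0.55474 0.31863 , p_ee: -0.64880 -0.04295 0.94783 , u: -10.68891 3.07621 2.13801
step 18 , theta: 0.52631 0.35513 -0.70126 , θ̇: 0.07301 -0.26492 0.11503 , p_ee: -0.65075 -0.04438 0.94693 , u: -9.97999 2.79213 2.02655
step 19 , theta: 0.52717 0.35280 -0.70066 , θ̇: 0.04125 -0.04963 -0.03056 , p_ee: -0.65188 -0.04513 0.94619 , u: -9.37667 2.55402 1.92705
step 20 , theta: 0.52759 0.35316 -0.70180 , θ̇: 0.01377 0.09347 -0.11736 , p_ee: -0.65235 -0.04535 0.94565 , u: -1.49641 -1.47531 -0.51684
step 21 , theta: 0.52737 0.35076 -0.70443 , θ̇: -0.04077 -0.40652 -0.23574 , p_ee: -0.65314 -0.04637 0.94450 , u: -9.96631 2.97689 2.23842
step 22 , theta: 0.52676 0.34655 -0.70830 , θ̇: -0.04105 -0.15690 -0.27860 , p_ee: -0.65419 -0.04794 0.94285 , u: -9.38830 2.70717 2.09305
step 23 , theta: 0.52613 0.34563 -0.71267 , θ̇: -0.04287 0.02982 -0.30160 , p_ee: -0.65460 -0.04874 0.94165 , u: -8.89654 2.48354 1.96988
step 24 , theta: 0.52546 0.34704 -0.71723 , θ̇: -0.04754 0.15632 -0.30537 , p_ee: -0.65448 -0.04896 0.94085 , u: -8.47926 2.30340 1.86577
step 25 , theta: 0.52471 0.35009 -0.72179 , θ̇: -0.05207 0.24976 -0.30238 , p_ee: -0.65395 -0.04874 0.94039 , u: -8.12609 2.15270 1.77802
step 26 , theta: 0.52390 0.35435 -0.72627 , θ̇: -0.05621 0.31768 -0.29512 , p_ee: -0.65307 -0.04819 0.94022 , u: -7.82785 2.02633 1.70422
step 27 , theta: 0.52303 0.35948 -0.73062 , θ̇: -0.05979 0.36595 -0.28533 , p_ee: -0.65194 -0.04739 0.94029 , u: -7.57661 1.92016 1.64233
step 28 , theta: 0.52211 0.36521 -0.73482 , θ̇: -0.06271 0.39917 -0.27422 , p_ee: -0.65060 -0.04641 0.94054 , u: -7.36551 1.83075 1.59058
step 29 , theta: 0.52116 0.37136 -0.73884 , θ̇: -0.06491 0.42093 -0.26262 , p_ee: -0.64911 -0.04528 0.94094 , u: -7.18864 1.75525 1.54746
step 30 , theta: 0.52017 0.37777 -0.74269 , θ̇: -0.06638 0.43400 -0.25109 , p_ee: -0.64751 -0.04406 0.94145 , u: -7.04091 1.69133 1.51166
step 31 , theta: 0.51917 0.38432 -0.74637 , θ̇: -0.06717 0.44049 -0.23997 , p_ee: -0.64583 -0.04277 0.94205 , u: -6.91794 1.63704 1.48206
step 32 , theta: 0.51816 0.39094 -0.74989 , θ̇: -0.06732 0.44206 -0.22946 , p_ee: -0.64411 -0.04145 0.94271 , u: -6.81595 1.59076 1.45770
step 33 , theta: 0.51715 0.39755 -0.75325 , θ̇: -0.06690 0.43995 -0.21964 , p_ee: -0.64236 -0.04010 0.94341 , u: -6.73174 1.55117 1.43774
step 34 , theta: 0.51616 0.40411 -0.75648 , θ̇: -0.06599 0.43510 -0.21056 , p_ee: -0.64061 -0.03874 0.94412 , u: -6.66254 1.51715 1.42149
step 35 , theta: 0.51518 0.41057 -0.75957 , θ̇: -0.06465 0.42826 -0.20220 , p_ee: -0.63887 -0.03739 0.94485 , u: -6.60599 1.48780 1.40834
step 36 , theta: 0.51422 0.41693 -0.76254 , θ̇: -0.06297 0.41997 -0.19452 , p_ee: -0.63715 -0.03606 0.94557 , u: -6.56010 1.46234 1.39779
step 37 , theta: 0.51329 0.42315 -0.76540 , θ̇: -0.06101 0.41064 -0.18747 , p_ee: -0.63546 -0.03474 0.94628 , u: -6.52315 1.44016 1.38941
step 38 , theta: 0.51239 0.42923 -0.76816 , θ̇: -0.05883 0.40062 -0.18098 , p_ee: -0.63382 -0.03346 0.94698 , u: -6.49368 1.42072 1.38282
step 39 , theta: 0.51152 0.43516 -0.77083 , θ̇: -0.05649 0.39013 -0.17501 , p_ee: -0.63222 -0.03222 0.94765
final p_ee position (m): -0.63222 -0.03222 0.94765


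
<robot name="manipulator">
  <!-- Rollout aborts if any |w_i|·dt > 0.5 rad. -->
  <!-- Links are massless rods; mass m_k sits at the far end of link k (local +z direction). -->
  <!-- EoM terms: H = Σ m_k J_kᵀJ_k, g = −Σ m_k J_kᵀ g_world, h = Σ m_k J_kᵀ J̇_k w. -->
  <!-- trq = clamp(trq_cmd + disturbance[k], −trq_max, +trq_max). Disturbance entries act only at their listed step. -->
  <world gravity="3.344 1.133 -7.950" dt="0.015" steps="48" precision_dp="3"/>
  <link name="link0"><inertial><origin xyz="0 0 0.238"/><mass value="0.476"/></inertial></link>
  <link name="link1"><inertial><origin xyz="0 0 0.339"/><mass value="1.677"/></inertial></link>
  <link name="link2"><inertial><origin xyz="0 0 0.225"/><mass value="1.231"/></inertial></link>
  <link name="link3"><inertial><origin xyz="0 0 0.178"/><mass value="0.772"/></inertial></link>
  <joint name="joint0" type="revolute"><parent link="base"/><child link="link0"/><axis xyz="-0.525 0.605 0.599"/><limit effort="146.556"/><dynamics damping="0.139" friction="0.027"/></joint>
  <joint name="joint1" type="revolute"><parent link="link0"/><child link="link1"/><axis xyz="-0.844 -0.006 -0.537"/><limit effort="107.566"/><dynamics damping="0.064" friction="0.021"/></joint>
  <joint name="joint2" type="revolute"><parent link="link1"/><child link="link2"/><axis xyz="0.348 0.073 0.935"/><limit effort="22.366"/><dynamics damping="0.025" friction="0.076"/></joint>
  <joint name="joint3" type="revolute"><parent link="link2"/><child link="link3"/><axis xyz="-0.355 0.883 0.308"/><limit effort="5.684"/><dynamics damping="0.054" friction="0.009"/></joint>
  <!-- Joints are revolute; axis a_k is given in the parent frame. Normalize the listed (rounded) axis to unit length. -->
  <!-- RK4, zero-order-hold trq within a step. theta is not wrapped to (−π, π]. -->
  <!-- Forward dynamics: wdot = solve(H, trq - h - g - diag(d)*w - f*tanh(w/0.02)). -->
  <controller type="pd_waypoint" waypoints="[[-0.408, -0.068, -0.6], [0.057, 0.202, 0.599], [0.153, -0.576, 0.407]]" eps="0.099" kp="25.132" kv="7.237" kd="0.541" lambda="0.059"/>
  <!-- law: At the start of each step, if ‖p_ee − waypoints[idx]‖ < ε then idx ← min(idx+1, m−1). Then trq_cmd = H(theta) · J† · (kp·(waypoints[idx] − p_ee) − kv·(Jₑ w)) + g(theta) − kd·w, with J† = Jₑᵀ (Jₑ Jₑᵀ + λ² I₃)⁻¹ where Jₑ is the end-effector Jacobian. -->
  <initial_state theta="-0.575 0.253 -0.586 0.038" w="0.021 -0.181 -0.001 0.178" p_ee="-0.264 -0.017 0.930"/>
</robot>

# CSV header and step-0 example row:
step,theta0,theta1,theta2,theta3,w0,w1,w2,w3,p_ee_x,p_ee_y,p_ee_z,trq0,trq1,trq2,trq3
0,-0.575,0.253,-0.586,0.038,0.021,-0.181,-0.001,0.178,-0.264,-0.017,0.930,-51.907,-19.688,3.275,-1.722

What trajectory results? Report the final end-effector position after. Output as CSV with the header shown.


step,theta0,theta1,theta2,theta3,w0,w1,w2,w3,p_ee_x,p_ee_y,p_ee_z,trq0,trq1,trq2,trq3
1,-0.588,0.260,-0.601,0.053,-1.807,1.066,-2.041,1.768,-0.266,-0.018,0.929,-48.416,-18.838,4.152,-2.343
2,-0.628,0.287,-0.628,0.087,-3.502,2.565,-1.584,2.681,-0.272,-0.020,0.925,-43.182,-16.808,3.466,-2.456
3,-0.694,0.336,-0.656,0.127,-5.381,4.129,-2.071,2.590,-0.283,-0.020,0.917,-35.834,-14.817,3.210,-1.954
4,-0.790,0.412,-0.681,0.162,-7.599,6.243,-0.944,1.955,-0.299,-0.021,0.906,-25.927,-13.027,1.914,-1.161
5,-0.922,0.522,-0.689,0.175,-10.233,8.688,0.436,-0.496,-0.318,-0.021,0.890,-16.094,-12.894,0.455,0.547
6,-1.090,0.663,-0.673,0.135,-12.071,10.050,2.288,-5.111,-0.340,-0.021,0.870,-10.878,-14.495,-1.064,3.185
7,-1.255,0.784,-0.678,0.034,-9.472,5.517,-4.057,-7.667,-0.359,-0.025,0.849,-14.834,-15.573,2.489,4.270
8,-1.389,0.858,-0.714,-0.063,-8.419,4.334,-1.316,-5.097,-0.378,-0.035,0.827,-14.217,-14.285,0.843,2.363
9,-1.505,0.906,-0.763,-0.132,-7.115,2.062,-5.220,-4.088,-0.400,-0.050,0.805,-14.734,-13.518,3.074,1.494
10,-1.617,0.944,-0.812,-0.189,-7.743,2.993,-1.541,-3.464,-0.423,-0.068,0.781,-11.023,-11.598,0.827,0.910
11,-1.727,0.977,-0.862,-0.239,-6.988,1.501,-4.936,-3.263,-0.449,-0.088,0.754,-10.005,-10.548,2.822,0.621
12,-1.836,1.006,-0.915,-0.287,-7.545,2.298,-2.245,-3.099,-0.475,-0.107,0.723,-6.004,-8.534,1.203,0.366
13,-1.945,1.034,-0.964,-0.332,-7.075,1.434,-4.230,-2.882,-0.503,-0.125,0.689,-3.782,-7.149,2.437,0.113
14,-2.053,1.058,-1.017,-0.374,-7.289,1.782,-2.950,-2.678,-0.532,-0.142,0.651,-0.130,-5.279,1.734,-0.114
15,-2.160,1.082,-1.067,-0.412,-7.034,1.439,-3.670,-2.392,-0.561,-0.157,0.610,2.737,-3.760,2.285,-0.360
16,-2.266,1.104,-1.119,-0.446,-6.999,1.524,-3.257,-2.103,-0.590,-0.170,0.565,5.932,-2.171,2.183,-0.584
17,-2.369,1.126,-1.169,-0.475,-6.819,1.445,-3.370,-1.783,-0.617,-0.179,0.517,8.794,-0.798,2.440,-0.802
18,-2.470,1.148,-1.218,-0.499,-6.671,1.474,-3.224,-1.463,-0.643,-0.186,0.467,11.539,0.446,2.570,-0.998
19,-2.569,1.170,-1.266,-0.519,-6.482,1.493,-3.148,-1.148,-0.668,-0.189,0.415,14.032,1.494,2.770,-1.171
20,-2.665,1.193,-1.313,-0.534,-6.283,1.537,-3.022,-0.851,-0.690,-0.189,0.361,16.287,2.351,2.961,-1.317
21,-2.757,1.216,-1.357,-0.544,-6.066,1.589,-2.889,-0.578,-0.709,-0.185,0.307,18.282,3.008,3.161,-1.434
22,-2.846,1.240,-1.399,-0.551,-5.836,1.648,-2.743,-0.337,-0.724,-0.178,0.252,20.012,3.468,3.357,-1.519
23,-2.932,1.265,-1.439,-0.555,-5.594,1.707,-2.588,-0.130,-0.737,-0.169,0.198,21.479,3.739,3.547,-1.574
24,-3.014,1.291,-1.477,-0.555,-5.343,1.765,-2.430,0.038,-0.746,-0.157,0.145,22.687,3.832,3.724,-1.597
25,-3.092,1.318,-1.512,-0.554,-5.084,1.817,-2.271,0.161,-0.751,-0.144,0.094,23.645,3.762,3.885,-1.584
26,-3.166,1.346,-1.545,-0.551,-4.820,1.863,-2.114,0.258,-0.754,-0.129,0.044,24.367,3.549,4.025,-1.551
27,-3.237,1.374,-1.576,-0.546,-4.552,1.902,-1.962,0.330,-0.753,-0.113,-0.003,24.869,3.210,4.143,-1.497
28,-3.303,1.403,-1.605,-0.541,-4.284,1.934,-1.817,0.377,-0.749,-0.097,-0.048,25.167,2.764,4.237,-1.426
29,-3.365,1.432,-1.631,-0.535,-4.016,1.959,-1.678,0.404,-0.743,-0.081,-0.090,25.280,2.231,4.305,-1.339
30,-3.423,1.461,-1.655,-0.529,-3.751,1.976,-1.547,0.415,-0.735,-0.065,-0.129,25.228,1.630,4.347,-1.241
31,-3.478,1.491,-1.678,-0.522,-3.491,1.987,-1.423,0.412,-0.725,-0.050,-0.166,25.032,0.978,4.364,-1.135
32,-3.528,1.521,-1.698,-0.516,-3.237,1.992,-1.307,0.399,-0.713,-0.035,-0.200,24.712,0.292,4.357,-1.024
33,-3.575,1.551,-1.717,-0.510,-2.991,1.992,-1.197,0.381,-0.700,-0.022,-0.231,24.289,-0.414,4.327,-0.911
34,-3.618,1.581,-1.735,-0.505,-2.753,1.986,-1.094,0.358,-0.686,-0.010,-0.261,23.782,-1.126,4.278,-0.798
35,-3.657,1.610,-1.750,-0.499,-2.524,1.977,-0.998,0.333,-0.672,0.001,-0.287,23.207,-1.834,4.211,-0.688
36,-3.693,1.640,-1.765,-0.495,-2.304,1.963,-0.907,0.307,-0.657,0.011,-0.312,22.580,-2.527,4.128,-0.581
37,-3.726,1.669,-1.778,-0.490,-2.095,1.945,-0.822,0.282,-0.642,0.020,-0.335,21.917,-3.200,4.032,-0.479
38,-3.756,1.698,-1.790,-0.486,-1.896,1.924,-0.742,0.259,-0.627,0.027,-0.355,21.230,-3.844,3.925,-0.383
39,-3.783,1.727,-1.800,-0.482,-1.707,1.900,-0.667,0.237,-0.611,0.033,-0.374,20.530,-4.456,3.809,-0.294
40,-3.808,1.755,-1.810,-0.479,-1.529,1.873,-0.596,0.218,-0.597,0.038,-0.392,19.826,-5.032,3.687,-0.212
41,-3.829,1.783,-1.819,-0.476,-1.362,1.843,-0.530,0.202,-0.582,0.042,-0.408,19.127,-5.570,3.561,-0.137
42,-3.848,1.810,-1.826,-0.473,-1.204,1.811,-0.469,0.188,-0.568,0.044,-0.422,18.439,-6.068,3.432,-0.069
43,-3.865,1.837,-1.833,-0.470,-1.057,1.776,-0.411,0.176,-0.554,0.046,-0.436,17.768,-6.526,3.301,-0.007
44,-3.880,1.863,-1.839,-0.468,-0.919,1.740,-0.358,0.167,-0.541,0.047,-0.448,17.117,-6.944,3.171,0.047
45,-3.893,1.889,-1.844,-0.465,-0.791,1.700,-0.309,0.160,-0.528,0.047,-0.459,16.491,-7.322,3.042,0.096
46,-3.904,1.914,-1.848,-0.463,-0.672,1.659,-0.263,0.154,-0.516,0.046,-0.469,15.892,-7.661,2.915,0.138
47,-3.913,1.939,-1.852,-0.460,-0.562,1.617,-0.221,0.151,-0.504,0.045,-0.479,15.321,-7.963,2.792,0.175
48,-3.921,1.963,-1.855,-0.458,-0.461,1.572,-0.182,0.149,-0.493,0.043,-0.487,,,,
# final p_ee position (m): -0.493 0.043 -0.487


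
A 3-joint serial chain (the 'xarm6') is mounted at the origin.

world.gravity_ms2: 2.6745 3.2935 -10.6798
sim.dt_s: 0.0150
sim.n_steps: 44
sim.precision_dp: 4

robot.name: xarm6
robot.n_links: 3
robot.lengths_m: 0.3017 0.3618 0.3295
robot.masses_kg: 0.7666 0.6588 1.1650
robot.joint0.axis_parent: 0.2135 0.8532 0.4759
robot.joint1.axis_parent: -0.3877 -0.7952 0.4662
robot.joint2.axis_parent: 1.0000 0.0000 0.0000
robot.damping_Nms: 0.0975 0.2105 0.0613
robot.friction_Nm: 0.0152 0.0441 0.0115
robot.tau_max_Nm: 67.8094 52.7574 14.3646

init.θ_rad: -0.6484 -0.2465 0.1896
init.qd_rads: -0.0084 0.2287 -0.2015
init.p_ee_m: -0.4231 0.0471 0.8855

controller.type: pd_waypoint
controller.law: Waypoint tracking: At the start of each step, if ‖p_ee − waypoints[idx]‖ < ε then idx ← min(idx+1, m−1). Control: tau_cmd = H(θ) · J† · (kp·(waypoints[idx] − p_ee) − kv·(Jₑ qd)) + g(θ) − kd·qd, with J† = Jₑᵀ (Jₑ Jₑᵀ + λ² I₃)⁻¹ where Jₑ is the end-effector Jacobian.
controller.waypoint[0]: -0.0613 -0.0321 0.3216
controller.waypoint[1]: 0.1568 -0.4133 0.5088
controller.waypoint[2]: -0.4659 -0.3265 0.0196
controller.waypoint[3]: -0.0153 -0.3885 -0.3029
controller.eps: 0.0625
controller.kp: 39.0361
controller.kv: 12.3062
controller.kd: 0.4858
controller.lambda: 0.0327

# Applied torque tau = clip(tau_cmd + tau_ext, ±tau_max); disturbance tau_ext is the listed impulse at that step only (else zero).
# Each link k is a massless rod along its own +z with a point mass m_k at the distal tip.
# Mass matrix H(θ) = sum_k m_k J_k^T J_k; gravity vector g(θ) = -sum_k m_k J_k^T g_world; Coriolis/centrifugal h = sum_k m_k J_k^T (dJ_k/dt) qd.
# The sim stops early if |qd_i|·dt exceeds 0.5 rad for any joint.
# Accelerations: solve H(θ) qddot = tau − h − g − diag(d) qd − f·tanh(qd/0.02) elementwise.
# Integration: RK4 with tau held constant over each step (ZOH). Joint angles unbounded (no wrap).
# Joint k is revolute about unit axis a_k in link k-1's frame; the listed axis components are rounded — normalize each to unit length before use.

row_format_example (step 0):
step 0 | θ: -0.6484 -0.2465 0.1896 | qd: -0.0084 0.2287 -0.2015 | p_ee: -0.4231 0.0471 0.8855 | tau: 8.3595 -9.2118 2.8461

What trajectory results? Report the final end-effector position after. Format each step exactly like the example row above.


step 1 | θ: -0.6552 -0.2558 0.1792 | qd: -0.8627 -1.4124 -1.1453 | p_ee: -0.4237 0.0487 0.8852 | tau: 6.4980 -7.4459 2.8225
step 2 | θ: -0.6721 -0.2844 0.1582 | qd: -1.3693 -2.3524 -1.6373 | p_ee: -0.4241 0.0487 0.8845 | tau: 3.7886 -6.4256 2.5237
step 3 | θ: -0.6971 -0.3276 0.1283 | qd: -1.9458 -3.3574 -2.3337 | p_ee: -0.4243 0.0473 0.8833 | tau: 1.0385 -5.6036 2.3185
step 4 | θ: -0.7313 -0.3862 0.0862 | qd: -2.5782 -4.3920 -3.2569 | p_ee: -0.4245 0.0447 0.8810 | tau: -0.7718 -4.9113 2.1702
step 5 | θ: -0.7743 -0.4586 0.0301 | qd: -3.1213 -5.1987 -4.1964 | p_ee: -0.4246 0.0413 0.8771 | tau: -0.5653 -4.3525 1.9523
step 6 | θ: -0.8235 -0.5394 -0.0379 | qd: -3.4172 -5.5374 -4.8429 | p_ee: -0.4245 0.0371 0.8712 | tau: 1.4499 -3.9408 1.5699
step 7 | θ: -0.8751 -0.6218 -0.1125 | qd: -3.4556 -5.4472 -5.0942 | p_ee: -0.4242 0.0324 0.8630 | tau: 4.0327 -3.6267 1.0773
step 8 | θ: -0.9259 -0.7011 -0.1887 | qd: -3.3385 -5.1388 -5.0786 | p_ee: -0.4237 0.0274 0.8531 | tau: 6.3099 -3.3291 0.6069
step 9 | θ: -0.9745 -0.7752 -0.2638 | qd: -3.1567 -4.7722 -4.9448 | p_ee: -0.4228 0.0222 0.8417 | tau: 8.0385 -3.0060 0.2453
step 10 | θ: -1.0203 -0.8440 -0.3366 | qd: -2.9574 -4.4186 -4.7762 | p_ee: -0.4215 0.0169 0.8293 | tau: 9.2604 -2.6542 0.0150
step 11 | θ: -1.0631 -0.9077 -0.4068 | qd: -2.7600 -4.0997 -4.6071 | p_ee: -0.4197 0.0117 0.8163 | tau: 10.0820 -2.2847 -0.0950
step 12 | θ: -1.1030 -0.9669 -0.4746 | qd: -2.5711 -3.8179 -4.4479 | p_ee: -0.4172 0.0067 0.8027 | tau: 10.6027 -1.9098 -0.1068
step 13 | θ: -1.1402 -1.0222 -0.5401 | qd: -2.3924 -3.5699 -4.3002 | p_ee: -0.4141 0.0019 0.7889 | tau: 10.9009 -1.5387 -0.0426
step 14 | θ: -1.1748 -1.0740 -0.6035 | qd: -2.2239 -3.3506 -4.1622 | p_ee: -0.4102 -0.0027 0.7750 | tau: 11.0359 -1.1775 0.0780
step 15 | θ: -1.2069 -1.1228 -0.6648 | qd: -2.0648 -3.1558 -4.0318 | p_ee: -0.4058 -0.0070 0.7610 | tau: 11.0514 -0.8297 0.2389
step 16 | θ: -1.2367 -1.1687 -0.7243 | qd: -1.9145 -2.9814 -3.9071 | p_ee: -0.4006 -0.0110 0.7470 | tau: 10.9800 -0.4971 0.4274
step 17 | θ: -1.2643 -1.2122 -0.7819 | qd: -1.7721 -2.8244 -3.7865 | p_ee: -0.3949 -0.0148 0.7331 | tau: 10.8461 -0.1806 0.6333
step 18 | θ: -1.2898 -1.2535 -0.8378 | qd: -1.6370 -2.6822 -3.6690 | p_ee: -0.3887 -0.0183 0.7194 | tau: 10.6679 0.1197 0.8488
step 19 | θ: -1.3134 -1.2927 -0.8919 | qd: -1.5087 -2.5526 -3.5538 | p_ee: -0.3820 -0.0215 0.7058 | tau: 10.4591 0.4039 1.0677
step 20 | θ: -1.3351 -1.3300 -0.9443 | qd: -1.3867 -2.4340 -3.4405 | p_ee: -0.3749 -0.0245 0.6925 | tau: 10.2299 0.6725 1.2854
step 21 | θ: -1.3550 -1.3657 -0.9950 | qd: -1.2706 -2.3249 -3.3288 | p_ee: -0.3675 -0.0273 0.6794 | tau: 9.9882 0.9259 1.4983
step 22 | θ: -1.3732 -1.3998 -1.0440 | qd: -1.1600 -2.2239 -3.2186 | p_ee: -0.3597 -0.0298 0.6666 | tau: 9.7399 1.1647 1.7038
step 23 | θ: -1.3898 -1.4324 -1.0915 | qd: -1.0548 -2.1302 -3.1099 | p_ee: -0.3518 -0.0321 0.6541 | tau: 9.4894 1.3896 1.8998
step 24 | θ: -1.4049 -1.4637 -1.1373 | qd: -0.9547 -2.0428 -3.0027 | p_ee: -0.3436 -0.0343 0.6419 | tau: 9.2399 1.6010 2.0851
step 25 | θ: -1.4185 -1.4937 -1.1815 | qd: -0.8595 -1.9610 -2.8971 | p_ee: -0.3354 -0.0362 0.6300 | tau: 8.9939 1.7996 2.2587
step 26 | θ: -1.4307 -1.5225 -1.2241 | qd: -0.7691 -1.8841 -2.7933 | p_ee: -0.3270 -0.0380 0.6185 | tau: 8.7531 1.9860 2.4202
step 27 | θ: -1.4416 -1.5502 -1.2652 | qd: -0.6833 -1.8116 -2.6913 | p_ee: -0.3186 -0.0396 0.6072 | tau: 8.5189 2.1608 2.5693
step 28 | θ: -1.4512 -1.5768 -1.3048 | qd: -0.6020 -1.7430 -2.5912 | p_ee: -0.3103 -0.0411 0.5963 | tau: 8.2921 2.3244 2.7060
step 29 | θ: -1.4597 -1.6025 -1.3429 | qd: -0.5251 -1.6778 -2.4933 | p_ee: -0.3019 -0.0424 0.5857 | tau: 8.0732 2.4776 2.8305
step 30 | θ: -1.4670 -1.6272 -1.3796 | qd: -0.4524 -1.6158 -2.3976 | p_ee: -0.2936 -0.0436 0.5755 | tau: 7.8626 2.6208 2.9432
step 31 | θ: -1.4733 -1.6510 -1.4148 | qd: -0.3839 -1.5565 -2.3042 | p_ee: -0.2855 -0.0447 0.5656 | tau: 7.6605 2.7545 3.0445
step 32 | θ: -1.4786 -1.6739 -1.4487 | qd: -0.3194 -1.4998 -2.2132 | p_ee: -0.2774 -0.0456 0.5560 | tau: 7.4668 2.8794 3.1349
step 33 | θ: -1.4829 -1.6959 -1.4812 | qd: -0.2589 -1.4455 -2.1247 | p_ee: -0.2695 -0.0465 0.5467 | tau: 7.2817 2.9959 3.2150
step 34 | θ: -1.4864 -1.7172 -1.5124 | qd: -0.2023 -1.3932 -2.0387 | p_ee: -0.2617 -0.0472 0.5378 | tau: 7.1048 3.1045 3.2855
step 35 | θ: -1.4890 -1.7377 -1.5423 | qd: -0.1494 -1.3429 -1.9553 | p_ee: -0.2541 -0.0479 0.5292 | tau: 6.9360 3.2057 3.3469
step 36 | θ: -1.4909 -1.7575 -1.5710 | qd: -0.1001 -1.2944 -1.8746 | p_ee: -0.2467 -0.0484 0.5209 | tau: 6.7750 3.3000 3.3999
step 37 | θ: -1.4920 -1.7766 -1.5986 | qd: -0.0544 -1.2476 -1.7964 | p_ee: -0.2394 -0.0489 0.5129 | tau: 6.6217 3.3878 3.4450
step 38 | θ: -1.4925 -1.7949 -1.6249 | qd: -0.0122 -1.2023 -1.7210 | p_ee: -0.2324 -0.0494 0.5052 | tau: 6.4760 3.4696 3.4830
step 39 | θ: -1.4924 -1.8126 -1.6502 | qd: 0.0263 -1.1589 -1.6482 | p_ee: -0.2256 -0.0497 0.4978 | tau: 6.3409 3.5458 3.5144
step 40 | θ: -1.4918 -1.8297 -1.6744 | qd: 0.0613 -1.1168 -1.5780 | p_ee: -0.2190 -0.0500 0.4907 | tau: 6.2140 3.6167 3.5398
step 41 | θ: -1.4906 -1.8461 -1.6975 | qd: 0.0934 -1.0761 -1.5105 | p_ee: -0.2126 -0.0503 0.4839 | tau: 6.0928 3.6827 3.5597
step 42 | θ: -1.4890 -1.8620 -1.7197 | qd: 0.1227 -1.0366 -1.4455 | p_ee: -0.2064 -0.0505 0.4773 | tau: 5.9770 3.7440 3.5746
step 43 | θ: -1.4869 -1.8772 -1.7409 | qd: 0.1493 -0.9982 -1.3830 | p_ee: -0.2004 -0.0506 0.4710 | tau: 5.8665 3.8010 3.5851
step 44 | θ: -1.4845 -1.8919 -1.7612 | qd: 0.1734 -0.9610 -1.3230 | p_ee: -0.1946 -0.0507 0.4649
final p_ee position (m): -0.1946 -0.0507 0.4649


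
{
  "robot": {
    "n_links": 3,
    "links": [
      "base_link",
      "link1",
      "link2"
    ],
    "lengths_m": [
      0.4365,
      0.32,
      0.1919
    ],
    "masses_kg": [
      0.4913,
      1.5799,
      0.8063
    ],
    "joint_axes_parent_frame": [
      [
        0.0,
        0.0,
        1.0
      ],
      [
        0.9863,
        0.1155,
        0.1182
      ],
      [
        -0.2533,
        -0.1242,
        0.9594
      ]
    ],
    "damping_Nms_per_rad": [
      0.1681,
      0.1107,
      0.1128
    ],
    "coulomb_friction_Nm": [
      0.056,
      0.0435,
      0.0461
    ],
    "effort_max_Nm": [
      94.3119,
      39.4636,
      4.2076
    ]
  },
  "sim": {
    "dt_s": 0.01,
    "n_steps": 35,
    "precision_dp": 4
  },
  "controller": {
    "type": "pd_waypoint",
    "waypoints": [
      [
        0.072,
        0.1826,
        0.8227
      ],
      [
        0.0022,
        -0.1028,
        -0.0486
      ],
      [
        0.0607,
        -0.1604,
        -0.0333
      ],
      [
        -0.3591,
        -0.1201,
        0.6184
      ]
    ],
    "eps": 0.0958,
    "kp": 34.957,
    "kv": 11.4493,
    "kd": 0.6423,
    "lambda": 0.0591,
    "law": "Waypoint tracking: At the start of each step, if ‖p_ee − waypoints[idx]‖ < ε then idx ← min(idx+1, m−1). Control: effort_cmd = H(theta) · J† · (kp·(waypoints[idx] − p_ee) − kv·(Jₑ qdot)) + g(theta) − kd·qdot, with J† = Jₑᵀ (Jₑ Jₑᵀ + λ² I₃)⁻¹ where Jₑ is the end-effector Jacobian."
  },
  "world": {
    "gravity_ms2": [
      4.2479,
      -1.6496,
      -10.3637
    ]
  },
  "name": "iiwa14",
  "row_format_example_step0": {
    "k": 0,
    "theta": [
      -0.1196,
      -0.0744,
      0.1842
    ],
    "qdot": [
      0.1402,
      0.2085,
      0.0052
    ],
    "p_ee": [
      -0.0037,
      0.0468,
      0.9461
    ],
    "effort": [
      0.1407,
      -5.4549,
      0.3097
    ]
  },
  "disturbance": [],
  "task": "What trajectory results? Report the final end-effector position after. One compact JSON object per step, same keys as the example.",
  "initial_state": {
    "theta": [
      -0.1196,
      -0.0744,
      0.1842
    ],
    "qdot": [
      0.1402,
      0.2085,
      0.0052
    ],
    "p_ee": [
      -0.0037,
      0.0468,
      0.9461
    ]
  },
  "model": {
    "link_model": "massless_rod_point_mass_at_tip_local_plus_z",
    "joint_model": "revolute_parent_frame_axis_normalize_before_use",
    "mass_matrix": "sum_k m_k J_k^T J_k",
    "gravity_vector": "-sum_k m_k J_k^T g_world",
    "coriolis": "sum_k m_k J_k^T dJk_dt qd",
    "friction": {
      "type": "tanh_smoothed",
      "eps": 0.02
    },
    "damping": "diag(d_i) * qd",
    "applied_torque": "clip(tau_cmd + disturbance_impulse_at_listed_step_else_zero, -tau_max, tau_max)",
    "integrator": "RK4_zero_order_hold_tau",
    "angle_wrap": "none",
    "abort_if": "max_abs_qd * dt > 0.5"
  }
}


{"k":1,"theta":[-0.1218,-0.0729,0.1855],"qdot":[-0.1819,0.0643,-0.2694],"p_ee":[-0.0037,0.0461,0.9461],"effort":[0.3526,-4.8696,0.4635]}
{"k":2,"theta":[-0.124,-0.0725,0.189],"qdot":[0.0791,-0.0216,0.3078],"p_ee":[-0.0037,0.0461,0.9461],"effort":[0.1798,-4.2603,0.0596]}
{"k":3,"theta":[-0.1225,-0.0737,0.1831],"qdot":[-0.182,-0.1685,-0.6863],"p_ee":[-0.0036,0.0464,0.9461],"effort":[0.3621,-3.8943,0.6899]}
{"k":4,"theta":[-0.1282,-0.0748,0.1941],"qdot":[-0.3503,-0.1331,1.6461],"p_ee":[-0.0036,0.0476,0.946],"effort":[0.4629,-3.1432,-0.8573]}
{"k":5,"theta":[-0.1139,-0.0791,0.162],"qdot":[1.4161,-0.5659,-5.0806],"p_ee":[-0.0034,0.0482,0.946],"effort":[-0.6409,-3.6682,3.5199]}
{"k":6,"theta":[-0.1613,-0.0773,0.2582],"qdot":[-7.4289,0.4791,16.6224],"p_ee":[-0.0036,0.0519,0.9454],"effort":[5.0168,-0.0429,-4.2076]}
{"k":7,"theta":[-0.0806,-0.0881,0.1451],"qdot":[12.2332,-1.8406,-23.2783],"p_ee":[-0.0047,0.0518,0.9457],"effort":[-7.6219,-4.9767,4.2076]}
{"k":8,"theta":[-0.1786,-0.0895,0.2399],"qdot":[-23.2325,0.252,22.7222],"p_ee":[-0.0018,0.0573,0.9449],"effort":[15.5302,4.7572,-4.2076]}
{"k":9,"theta":[-0.1191,-0.1102,0.0695],"qdot":[19.8735,-3.3516,-36.3871],"p_ee":[-0.0008,0.0594,0.9449],"effort":[-12.6251,-3.0539,4.2076]}
{"k":10,"theta":[-0.1634,-0.1227,0.1066],"qdot":[-20.1582,-0.6717,20.5607],"p_ee":[0.0015,0.0675,0.9439],"effort":[13.8795,8.7397,-4.2076]}
{"k":11,"theta":[-0.191,-0.1471,-0.0023],"qdot":[7.6186,-3.4651,-29.1026],"p_ee":[0.0062,0.0741,0.943],"effort":[-4.4707,1.3545,4.2076]}
{"k":12,"theta":[-0.1963,-0.1649,0.0043],"qdot":[-5.5742,-0.8691,17.247],"p_ee":[0.0074,0.0834,0.9415],"effort":[4.2379,8.7335,-4.2076]}
{"k":13,"theta":[-0.207,-0.1854,-0.0455],"qdot":[1.4662,-2.7337,-18.4052],"p_ee":[0.01,0.0909,0.9402],"effort":[-0.2108,3.0432,4.2076]}
{"k":14,"theta":[-0.2209,-0.199,0.0045],"qdot":[-3.2456,-0.5496,19.0171],"p_ee":[0.0116,0.1001,0.9384],"effort":[2.6937,8.6455,-4.2076]}
{"k":15,"theta":[-0.2255,-0.2162,-0.0261],"qdot":[1.0319,-2.4058,-16.4829],"p_ee":[0.0135,0.1069,0.9369],"effort":[0.224,3.0262,4.2076]}
{"k":16,"theta":[-0.2385,-0.2272,0.0335],"qdot":[-2.8847,-0.3297,19.4722],"p_ee":[0.0151,0.1152,0.935],"effort":[2.519,8.3824,-4.2076]}
{"k":17,"theta":[-0.2431,-0.2423,0.0061],"qdot":[0.8494,-2.2016,-16.2656],"p_ee":[0.0171,0.1211,0.9336],"effort":[0.5205,2.8408,4.2076]}
{"k":18,"theta":[-0.256,-0.2516,0.0654],"qdot":[-2.7501,-0.182,19.3331],"p_ee":[0.0187,0.1284,0.9317],"effort":[2.5096,8.1381,-4.2076]}
{"k":19,"theta":[-0.2608,-0.2652,0.0368],"qdot":[0.7382,-2.0511,-16.378],"p_ee":[0.0209,0.1334,0.9303],"effort":[0.7753,2.712,4.2076]}
{"k":20,"theta":[-0.2739,-0.2732,0.0943],"qdot":[-2.6926,-0.0707,19.1347],"p_ee":[0.0227,0.1399,0.9283],"effort":[2.5595,7.9884,-4.2076]}
{"k":21,"theta":[-0.2791,-0.2856,0.064],"qdot":[0.6532,-1.9325,-16.5221],"p_ee":[0.0249,0.1442,0.927],"effort":[1.0124,2.6678,4.2076]}
{"k":22,"theta":[-0.2923,-0.2926,0.1199],"qdot":[-2.6564,0.0162,18.9628],"p_ee":[0.0269,0.15,0.9251],"effort":[2.6253,7.9248,-4.2076]}
{"k":23,"theta":[-0.2979,-0.304,0.0882],"qdot":[0.5886,-1.8367,-16.6412],"p_ee":[0.0293,0.1537,0.9239],"effort":[1.2318,2.6974,4.2076]}
{"k":24,"theta":[-0.3113,-0.3102,0.1427],"qdot":[-2.6276,0.0852,18.8332],"p_ee":[0.0314,0.1589,0.922],"effort":[2.6954,7.9313,-4.2076]}
{"k":25,"theta":[-0.3171,-0.3209,0.11],"qdot":[0.5413,-1.7571,-16.7261],"p_ee":[0.034,0.1621,0.9208],"effort":[1.4337,2.7824,4.2076]}
{"k":26,"theta":[-0.3305,-0.3265,0.1636],"qdot":[-2.6014,0.1411,18.7417],"p_ee":[0.0361,0.1669,0.919],"effort":[2.7648,7.9883,-4.2076]}
{"k":27,"theta":[-0.3364,-0.3365,0.1301],"qdot":[0.5081,-1.6898,-16.7827],"p_ee":[0.0388,0.1696,0.9178],"effort":[1.62,2.9076,4.2076]}
{"k":28,"theta":[-0.3499,-0.3415,0.1831],"qdot":[-2.5764,0.1871,18.6798],"p_ee":[0.0411,0.174,0.916],"effort":[2.8316,8.0813,-4.2076]}
{"k":29,"theta":[-0.3559,-0.3509,0.1492],"qdot":[0.4865,-1.6317,-16.8185],"p_ee":[0.0438,0.1764,0.9149],"effort":[1.7923,3.0616,4.2076]}
{"k":30,"theta":[-0.3694,-0.3555,0.2017],"qdot":[-2.5522,0.2251,18.6384],"p_ee":[0.0462,0.1805,0.9131],"effort":[2.8354,7.3593,-4.2076]}
{"k":31,"theta":[-0.3754,-0.3647,0.1662],"qdot":[0.4742,-1.6167,-17.0588],"p_ee":[0.049,0.1826,0.9121],"effort":[1.8845,2.3042,4.2076]}
{"k":32,"theta":[-0.3886,-0.3694,0.2156],"qdot":[-2.5098,0.1933,18.2804],"p_ee":[0.0515,0.1864,0.9102],"effort":[2.8605,7.3588,-4.2076]}
{"k":33,"theta":[-0.3947,-0.3787,0.1779],"qdot":[0.4379,-1.6316,-17.1868],"p_ee":[0.0545,0.1884,0.9092],"effort":[2.0234,2.3929,4.2076]}
{"k":34,"theta":[-0.408,-0.3836,0.2263],"qdot":[-2.4834,0.1672,18.2138],"p_ee":[0.0572,0.1922,0.9072],"effort":[2.8899,7.4482,-4.2076]}
{"k":35,"theta":[-0.4143,-0.3932,0.1884],"qdot":[0.3949,-1.6491,-17.1922],"p_ee":[0.0604,0.1942,0.9061]}
{"summary": "final p_ee position (m): 0.0604 0.1942 0.9061"}


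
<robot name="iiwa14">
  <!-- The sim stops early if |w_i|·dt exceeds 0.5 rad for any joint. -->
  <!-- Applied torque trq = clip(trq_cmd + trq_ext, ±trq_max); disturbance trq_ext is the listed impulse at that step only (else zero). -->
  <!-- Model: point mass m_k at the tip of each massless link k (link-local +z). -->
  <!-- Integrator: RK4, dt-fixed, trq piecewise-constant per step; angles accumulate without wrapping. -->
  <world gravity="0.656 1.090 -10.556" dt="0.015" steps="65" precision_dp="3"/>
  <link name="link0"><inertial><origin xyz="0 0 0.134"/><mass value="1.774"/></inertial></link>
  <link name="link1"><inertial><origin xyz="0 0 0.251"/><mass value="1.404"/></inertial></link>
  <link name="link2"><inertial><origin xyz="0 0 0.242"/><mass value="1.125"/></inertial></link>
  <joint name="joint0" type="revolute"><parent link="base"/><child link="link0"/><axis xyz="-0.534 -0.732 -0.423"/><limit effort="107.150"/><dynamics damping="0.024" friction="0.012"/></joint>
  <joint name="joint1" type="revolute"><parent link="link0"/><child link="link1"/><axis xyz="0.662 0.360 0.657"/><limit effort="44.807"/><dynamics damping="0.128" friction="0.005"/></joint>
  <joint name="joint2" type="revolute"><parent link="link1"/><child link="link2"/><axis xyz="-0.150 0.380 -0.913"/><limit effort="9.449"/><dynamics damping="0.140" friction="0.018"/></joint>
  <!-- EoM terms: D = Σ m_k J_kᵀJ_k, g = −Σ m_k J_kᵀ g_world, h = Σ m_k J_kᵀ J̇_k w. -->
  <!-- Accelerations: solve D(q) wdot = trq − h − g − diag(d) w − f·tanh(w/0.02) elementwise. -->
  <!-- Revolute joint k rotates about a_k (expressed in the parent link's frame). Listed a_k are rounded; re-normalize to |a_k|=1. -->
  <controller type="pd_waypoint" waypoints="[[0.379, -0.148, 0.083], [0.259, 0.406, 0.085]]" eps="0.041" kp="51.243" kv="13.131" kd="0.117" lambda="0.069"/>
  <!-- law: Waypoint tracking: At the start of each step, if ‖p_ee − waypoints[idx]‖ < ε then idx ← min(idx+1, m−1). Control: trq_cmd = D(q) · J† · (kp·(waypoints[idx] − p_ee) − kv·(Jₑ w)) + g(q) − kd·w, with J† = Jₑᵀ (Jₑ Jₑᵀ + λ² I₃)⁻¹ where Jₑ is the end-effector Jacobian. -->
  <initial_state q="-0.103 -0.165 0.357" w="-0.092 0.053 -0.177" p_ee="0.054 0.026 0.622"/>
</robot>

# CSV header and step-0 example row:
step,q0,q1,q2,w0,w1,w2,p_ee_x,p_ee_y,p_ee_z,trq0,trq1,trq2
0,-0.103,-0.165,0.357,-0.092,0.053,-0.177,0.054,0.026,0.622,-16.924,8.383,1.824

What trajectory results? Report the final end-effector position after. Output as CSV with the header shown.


step,q0,q1,q2,w0,w1,w2,p_ee_x,p_ee_y,p_ee_z,trq0,trq1,trq2
1,-0.108,-0.166,0.359,-0.643,-0.161,0.448,0.056,0.024,0.622,-13.258,6.793,1.360
2,-0.122,-0.170,0.368,-1.116,-0.344,0.654,0.062,0.021,0.621,-10.300,5.496,1.033
3,-0.141,-0.176,0.378,-1.498,-0.473,0.725,0.071,0.017,0.620,-7.819,4.403,0.775
4,-0.166,-0.183,0.389,-1.795,-0.549,0.740,0.082,0.012,0.619,-5.701,3.468,0.562
5,-0.194,-0.192,0.401,-2.022,-0.581,0.730,0.095,0.007,0.617,-3.866,2.657,0.381
6,-0.226,-0.201,0.411,-2.190,-0.576,0.707,0.109,0.000,0.615,-2.260,1.945,0.225
7,-0.260,-0.209,0.422,-2.310,-0.542,0.677,0.123,-0.007,0.612,-0.839,1.315,0.088
8,-0.295,-0.217,0.432,-2.389,-0.486,0.643,0.139,-0.014,0.608,0.431,0.749,-0.033
9,-0.331,-0.223,0.441,-2.436,-0.414,0.608,0.155,-0.022,0.604,1.577,0.235,-0.141
10,-0.368,-0.229,0.450,-2.455,-0.329,0.572,0.171,-0.029,0.599,2.618,-0.236,-0.238
11,-0.405,-0.233,0.459,-2.450,-0.235,0.538,0.188,-0.037,0.593,3.572,-0.672,-0.327
12,-0.441,-0.236,0.466,-2.426,-0.135,0.505,0.205,-0.045,0.587,4.449,-1.079,-0.407
13,-0.477,-0.237,0.474,-2.386,-0.031,0.474,0.221,-0.052,0.580,5.260,-1.462,-0.481
14,-0.513,-0.237,0.481,-2.334,0.072,0.443,0.238,-0.060,0.573,6.012,-1.822,-0.548
15,-0.547,-0.235,0.487,-2.271,0.175,0.416,0.254,-0.067,0.565,6.710,-2.164,-0.609
16,-0.581,-0.232,0.493,-2.197,0.278,0.392,0.270,-0.074,0.557,7.361,-2.490,-0.665
17,-0.613,-0.227,0.499,-2.116,0.379,0.370,0.285,-0.081,0.548,7.967,-2.801,-0.717
18,-0.644,-0.220,0.505,-2.029,0.477,0.351,0.300,-0.088,0.539,8.532,-3.098,-0.764
19,-0.674,-0.212,0.510,-1.937,0.572,0.334,0.315,-0.094,0.529,9.057,-3.382,-0.806
20,-0.702,-0.203,0.515,-1.841,0.663,0.319,0.329,-0.101,0.520,9.544,-3.653,-0.844
21,-0.729,-0.192,0.519,-1.742,0.750,0.306,0.343,-0.107,0.509,9.995,-3.910,-0.878
22,-0.754,-0.181,0.524,-1.641,0.833,0.295,0.356,-0.112,0.499,10.413,-4.155,-0.908
23,-0.778,-0.167,0.528,-1.539,0.910,0.285,0.368,-0.118,0.489,10.798,-4.387,-0.935
24,-0.800,-0.153,0.533,-1.437,0.983,0.278,0.380,-0.123,0.478,11.151,-4.606,-0.957
25,-0.821,-0.138,0.537,-1.336,1.052,0.271,0.392,-0.128,0.468,11.476,-4.812,-0.977
26,-0.840,-0.122,0.541,-1.234,1.116,0.267,0.402,-0.132,0.457,11.772,-5.006,-0.993
27,-0.858,-0.105,0.545,-1.134,1.176,0.263,0.413,-0.137,0.447,12.041,-5.188,-1.007
28,-0.874,-0.087,0.549,-1.035,1.233,0.261,0.422,-0.141,0.436,12.285,-5.357,-1.017
29,-0.889,-0.068,0.553,-0.938,1.286,0.259,0.431,-0.145,0.426,12.505,-5.514,-1.025
30,-0.903,-0.048,0.557,-0.843,1.336,0.259,0.440,-0.149,0.416,12.703,-5.659,-1.031
31,-0.914,-0.028,0.561,-0.749,1.383,0.260,0.448,-0.152,0.406,12.880,-5.794,-1.034
32,-0.925,-0.007,0.565,-0.657,1.427,0.261,0.455,-0.155,0.396,13.036,-5.917,-1.035
33,-0.934,0.015,0.569,-0.568,1.470,0.263,0.462,-0.158,0.386,13.174,-6.030,-1.034
34,-0.942,0.037,0.573,-0.480,1.511,0.265,0.469,-0.161,0.377,13.295,-6.134,-1.032
35,-0.949,0.060,0.577,-0.394,1.551,0.268,0.475,-0.164,0.368,13.400,-6.228,-1.028
36,-0.954,0.084,0.581,-0.310,1.590,0.272,0.481,-0.166,0.359,13.490,-6.312,-1.022
37,-0.958,0.108,0.585,-0.228,1.628,0.275,0.486,-0.169,0.350,13.565,-6.389,-1.015
38,-0.961,0.133,0.589,-0.148,1.667,0.278,0.491,-0.171,0.342,13.628,-6.457,-1.006
39,-0.962,0.158,0.593,-0.069,1.705,0.282,0.495,-0.173,0.334,13.678,-6.518,-0.997
40,-0.963,0.184,0.598,0.007,1.743,0.283,0.499,-0.175,0.326,13.717,-6.570,-0.986
41,-0.962,0.210,0.602,0.078,1.775,0.279,0.503,-0.177,0.318,13.745,-6.615,-0.974
42,-0.961,0.237,0.606,0.148,1.810,0.279,0.506,-0.179,0.311,13.764,-6.654,-0.961
43,-0.958,0.265,0.610,0.217,1.846,0.280,0.509,-0.180,0.303,13.774,-6.687,-0.947
44,-0.954,0.292,0.614,0.286,1.884,0.280,0.512,-0.182,0.297,13.774,-6.714,-0.933
45,-0.949,0.321,0.619,0.353,1.923,0.280,0.514,-0.183,0.290,13.765,-6.736,-0.918
46,-0.943,0.350,0.623,0.419,1.963,0.279,0.517,-0.185,0.284,13.745,-6.751,-0.902
47,-0.937,0.380,0.627,0.483,2.003,0.276,0.519,-0.186,0.278,13.716,-6.761,-0.884
48,-0.929,0.410,0.631,0.545,2.043,0.272,0.520,-0.187,0.272,13.677,-6.765,-0.866
49,-0.920,0.441,0.635,0.604,2.082,0.266,0.522,-0.188,0.266,13.629,-6.762,-0.848
50,-0.911,0.473,0.639,0.660,2.119,0.259,0.523,-0.189,0.261,13.570,-6.754,-0.828
51,-0.901,0.505,0.643,0.713,2.153,0.250,0.524,-0.189,0.256,13.502,-6.740,-0.807
52,-0.890,0.537,0.647,0.761,2.183,0.241,0.525,-0.190,0.251,13.424,-6.719,-0.786
53,-0.878,0.570,0.651,0.804,2.209,0.230,0.526,-0.190,0.246,13.336,-6.693,-0.765
54,-0.865,0.603,0.654,0.842,2.228,0.219,0.527,-0.190,0.242,13.241,-6.662,-0.743
55,-0.853,0.637,0.657,0.873,2.240,0.207,0.527,-0.190,0.238,13.139,-6.626,-0.721
56,-0.839,0.670,0.660,0.897,2.244,0.196,0.528,-0.190,0.234,13.031,-6.586,-0.699
57,-0.826,0.704,0.663,0.915,2.240,0.185,0.528,-0.190,0.230,12.920,-6.543,-0.678
58,-0.812,0.737,0.666,0.926,2.227,0.175,0.528,-0.189,0.226,12.807,-6.499,-0.658
59,-0.798,0.771,0.668,0.930,2.208,0.166,0.528,-0.189,0.223,12.696,-6.454,-0.640
60,-0.784,0.804,0.671,0.928,2.180,0.157,0.528,-0.188,0.219,12.588,-6.410,-0.622
61,-0.770,0.836,0.673,0.921,2.147,0.148,0.528,-0.187,0.216,12.484,-6.368,-0.606
62,-0.757,0.868,0.675,0.909,2.109,0.139,0.528,-0.186,0.213,12.388,-6.329,-0.591
63,-0.743,0.899,0.677,0.892,2.066,0.129,0.528,-0.184,0.210,12.298,-6.294,-0.578
64,-0.730,0.930,0.679,0.872,2.021,0.118,0.528,-0.183,0.207,12.217,-6.262,-0.566
65,-0.717,0.960,0.681,0.850,1.972,0.106,0.528,-0.181,0.204,,,
# final p_ee position (m): 0.528 -0.181 0.204


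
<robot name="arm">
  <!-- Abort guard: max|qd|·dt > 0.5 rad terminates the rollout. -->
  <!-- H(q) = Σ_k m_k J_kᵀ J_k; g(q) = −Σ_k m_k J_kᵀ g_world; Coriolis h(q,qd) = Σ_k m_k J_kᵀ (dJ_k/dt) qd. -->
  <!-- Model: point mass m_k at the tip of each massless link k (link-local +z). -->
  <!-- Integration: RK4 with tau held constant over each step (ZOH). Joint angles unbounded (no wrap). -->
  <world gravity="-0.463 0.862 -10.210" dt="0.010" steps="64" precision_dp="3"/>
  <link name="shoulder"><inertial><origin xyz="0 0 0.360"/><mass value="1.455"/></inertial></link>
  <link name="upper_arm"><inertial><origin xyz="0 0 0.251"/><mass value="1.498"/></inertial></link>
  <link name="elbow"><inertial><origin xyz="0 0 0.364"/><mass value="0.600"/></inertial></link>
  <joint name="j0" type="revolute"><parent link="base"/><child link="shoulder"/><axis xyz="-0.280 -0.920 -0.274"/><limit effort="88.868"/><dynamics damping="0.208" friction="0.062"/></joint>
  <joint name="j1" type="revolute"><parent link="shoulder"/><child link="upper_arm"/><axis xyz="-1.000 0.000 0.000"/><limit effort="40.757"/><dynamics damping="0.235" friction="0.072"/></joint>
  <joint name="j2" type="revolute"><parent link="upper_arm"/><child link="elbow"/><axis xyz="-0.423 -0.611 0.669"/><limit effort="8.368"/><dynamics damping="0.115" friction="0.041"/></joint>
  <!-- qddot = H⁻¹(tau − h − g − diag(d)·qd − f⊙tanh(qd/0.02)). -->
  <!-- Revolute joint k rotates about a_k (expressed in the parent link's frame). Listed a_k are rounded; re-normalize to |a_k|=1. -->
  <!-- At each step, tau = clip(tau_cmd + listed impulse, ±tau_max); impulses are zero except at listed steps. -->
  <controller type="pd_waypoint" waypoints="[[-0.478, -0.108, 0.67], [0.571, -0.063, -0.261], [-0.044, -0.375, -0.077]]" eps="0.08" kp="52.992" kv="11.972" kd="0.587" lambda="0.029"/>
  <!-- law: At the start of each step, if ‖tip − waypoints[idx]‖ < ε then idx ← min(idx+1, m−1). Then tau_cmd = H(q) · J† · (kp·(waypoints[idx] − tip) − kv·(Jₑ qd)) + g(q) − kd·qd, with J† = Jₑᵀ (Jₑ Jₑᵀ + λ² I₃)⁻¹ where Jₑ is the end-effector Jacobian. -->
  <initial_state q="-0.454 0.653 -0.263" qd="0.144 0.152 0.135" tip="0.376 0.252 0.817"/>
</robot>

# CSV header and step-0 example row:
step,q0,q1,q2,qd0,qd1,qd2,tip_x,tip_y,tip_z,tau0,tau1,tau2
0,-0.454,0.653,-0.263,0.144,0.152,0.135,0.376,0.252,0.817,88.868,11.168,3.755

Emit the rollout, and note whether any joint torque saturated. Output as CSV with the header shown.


step,q0,q1,q2,qd0,qd1,qd2,tip_x,tip_y,tip_z,tau0,tau1,tau2
1,-0.446,0.658,-0.277,1.360,0.772,-2.912,0.373,0.253,0.817,88.868,11.001,4.969
2,-0.427,0.668,-0.318,2.500,1.273,-5.192,0.366,0.254,0.819,88.868,11.606,5.367
3,-0.397,0.683,-0.380,3.602,1.767,-7.144,0.356,0.255,0.822,88.868,11.123,5.342
4,-0.355,0.703,-0.460,4.674,2.210,-8.801,0.339,0.256,0.826,75.310,9.031,5.021
5,-0.304,0.726,-0.552,5.518,2.427,-9.522,0.317,0.257,0.831,51.192,6.045,4.181
6,-0.247,0.750,-0.645,6.019,2.320,-9.116,0.288,0.257,0.838,29.582,3.223,2.889
7,-0.185,0.772,-0.731,6.261,1.962,-8.103,0.254,0.257,0.844,12.664,1.068,1.552
8,-0.122,0.789,-0.806,6.326,1.481,-6.950,0.216,0.258,0.851,0.113,-0.436,0.436
9,-0.059,0.801,-0.871,6.268,0.983,-5.914,0.176,0.260,0.857,-9.060,-1.461,-0.370
10,0.003,0.809,-0.926,6.122,0.524,-5.080,0.135,0.262,0.861,-15.763,-2.167,-0.888
11,0.063,0.812,-0.973,5.910,0.128,-4.442,0.093,0.263,0.864,-20.677,-2.668,-1.177
12,0.121,0.812,-1.015,5.652,-0.190,-3.985,0.053,0.265,0.866,-24.276,-3.056,-1.291
13,0.176,0.808,-1.053,5.360,-0.446,-3.641,0.013,0.266,0.866,-26.894,-3.358,-1.297
14,0.228,0.803,-1.088,5.048,-0.649,-3.377,-0.025,0.267,0.865,-28.755,-3.595,-1.237
15,0.277,0.796,-1.121,4.724,-0.806,-3.170,-0.062,0.267,0.862,-30.021,-3.785,-1.135
16,0.322,0.787,-1.151,4.398,-0.925,-3.005,-0.096,0.266,0.858,-30.816,-3.937,-1.008
17,0.364,0.777,-1.181,4.075,-1.011,-2.869,-0.129,0.265,0.854,-31.233,-4.058,-0.868
18,0.404,0.767,-1.209,3.759,-1.072,-2.755,-0.159,0.263,0.848,-31.349,-4.152,-0.725
19,0.440,0.756,-1.236,3.453,-1.112,-2.655,-0.187,0.261,0.842,-31.225,-4.220,-0.582
20,0.473,0.744,-1.262,3.161,-1.137,-2.565,-0.214,0.258,0.836,-30.910,-4.266,-0.445
21,0.503,0.733,-1.287,2.883,-1.149,-2.483,-0.238,0.255,0.829,-30.445,-4.289,-0.314
22,0.530,0.721,-1.311,2.620,-1.154,-2.405,-0.260,0.251,0.823,-29.864,-4.293,-0.191
23,0.555,0.710,-1.335,2.373,-1.152,-2.331,-0.281,0.247,0.816,-29.196,-4.278,-0.078
24,0.578,0.698,-1.358,2.143,-1.146,-2.259,-0.300,0.242,0.810,-28.464,-4.246,0.027
25,0.598,0.687,-1.380,1.928,-1.138,-2.188,-0.317,0.237,0.803,-27.687,-4.198,0.123
26,0.617,0.676,-1.401,1.728,-1.129,-2.117,-0.332,0.232,0.797,-26.881,-4.136,0.210
27,0.633,0.664,-1.422,1.544,-1.120,-2.047,-0.347,0.226,0.791,-26.060,-4.062,0.290
28,0.648,0.653,-1.442,1.374,-1.112,-1.977,-0.360,0.220,0.785,-25.234,-3.977,0.362
29,0.661,0.642,-1.462,1.218,-1.105,-1.907,-0.371,0.214,0.780,-24.412,-3.883,0.427
30,0.672,0.631,-1.480,1.075,-1.098,-1.837,-0.382,0.208,0.775,-23.601,-3.781,0.486
31,0.682,0.620,-1.498,0.944,-1.093,-1.768,-0.391,0.201,0.770,-22.808,-3.673,0.539
32,0.691,0.609,-1.516,0.825,-1.089,-1.699,-0.400,0.194,0.766,-22.036,-3.559,0.588
33,0.699,0.598,-1.532,0.717,-1.086,-1.630,-0.408,0.188,0.762,-21.290,-3.442,0.632
34,0.705,0.587,-1.548,0.620,-1.084,-1.562,-0.415,0.180,0.758,-20.571,-3.321,0.672
35,0.711,0.577,-1.564,0.532,-1.083,-1.495,-0.421,0.173,0.755,-19.883,-3.199,0.708
36,0.716,0.566,-1.578,0.454,-1.082,-1.429,-0.426,0.166,0.751,-19.226,-3.075,0.742
37,0.720,0.555,-1.592,0.383,-1.081,-1.365,-0.431,0.159,0.748,-18.601,-2.951,0.773
38,0.724,0.544,-1.605,0.321,-1.081,-1.301,-0.436,0.151,0.746,-18.010,-2.828,0.801
39,0.727,0.533,-1.618,0.265,-1.081,-1.239,-0.440,0.144,0.743,-17.452,-2.705,0.828
40,0.729,0.522,-1.630,0.217,-1.080,-1.178,-0.443,0.137,0.741,-16.928,-2.584,0.853
41,0.731,0.512,-1.642,0.174,-1.079,-1.119,-0.446,0.129,0.738,-16.436,-2.465,0.876
42,0.733,0.501,-1.653,0.137,-1.077,-1.062,-0.449,0.122,0.736,-15.977,-2.348,0.899
43,0.734,0.490,-1.663,0.105,-1.075,-1.006,-0.451,0.115,0.734,-15.550,-2.234,0.920
44,0.735,0.479,-1.673,0.078,-1.072,-0.952,-0.453,0.108,0.732,-15.154,-2.123,0.940
45,0.735,0.469,-1.682,0.055,-1.068,-0.900,-0.455,0.100,0.730,-14.789,-2.015,0.959
46,0.736,0.458,-1.691,0.035,-1.063,-0.850,-0.457,0.093,0.729,-14.452,-1.911,0.978
47,0.736,0.447,-1.699,0.019,-1.058,-0.801,-0.458,0.086,0.727,-14.145,-1.810,0.995
48,0.736,0.437,-1.707,0.007,-1.051,-0.753,-0.459,0.080,0.725,-13.867,-1.713,1.012
49,0.736,0.426,-1.714,-0.003,-1.044,-0.707,-0.460,0.073,0.724,-13.619,-1.619,1.028
50,0.736,0.416,-1.721,-0.009,-1.036,-0.662,-0.461,0.066,0.722,-13.397,-1.529,1.044
51,0.736,0.406,-1.727,-0.014,-1.027,-0.620,-0.462,0.060,0.721,-13.201,-1.443,1.059
52,0.736,0.395,-1.733,-0.017,-1.017,-0.579,-0.463,0.053,0.719,-13.026,-1.361,1.074
53,0.736,0.385,-1.739,-0.018,-1.006,-0.541,-0.463,0.047,0.718,-12.872,-1.282,1.089
54,0.736,0.375,-1.744,-0.018,-0.994,-0.504,-0.464,0.041,0.716,-12.738,-1.207,1.104
55,0.735,0.365,-1.749,-0.017,-0.980,-0.469,-0.464,0.035,0.715,-12.620,-1.136,1.118
56,0.735,0.356,-1.753,-0.014,-0.966,-0.436,-0.464,0.030,0.713,-12.520,-1.069,1.132
57,0.735,0.346,-1.758,-0.012,-0.951,-0.405,-0.465,0.024,0.712,-12.433,-1.005,1.145
58,0.735,0.337,-1.762,-0.008,-0.935,-0.375,-0.465,0.019,0.710,-12.361,-0.945,1.158
59,0.735,0.327,-1.765,-0.004,-0.919,-0.347,-0.465,0.013,0.709,-12.300,-0.888,1.171
60,0.735,0.318,-1.769,0.000,-0.902,-0.320,-0.465,0.008,0.708,-12.250,-0.834,1.183
61,0.735,0.309,-1.772,0.005,-0.884,-0.295,-0.466,0.003,0.706,-12.210,-0.784,1.195
62,0.735,0.301,-1.774,0.009,-0.866,-0.271,-0.466,-0.001,0.705,-12.179,-0.736,1.206
63,0.735,0.292,-1.777,0.014,-0.847,-0.249,-0.466,-0.006,0.703,-12.156,-0.691,1.216
64,0.735,0.284,-1.779,0.018,-0.828,-0.227,-0.466,-0.010,0.702,,,
# any joint saturated: yes
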